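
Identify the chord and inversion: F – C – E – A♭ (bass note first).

Reducing to letter names: F, C, E, Ab. These stack in thirds as F–Ab–C–E — an F minor-major seventh chord.
With the root (F) in the bass, the chord is in root position (figured bass 7).

F minor-major seventh, root position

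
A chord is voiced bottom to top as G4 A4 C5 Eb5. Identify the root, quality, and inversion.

A half-diminished seventh, third inversion

Reducing to letter names: G, A, C, Eb. These stack in thirds as A–C–Eb–G — an A half-diminished seventh chord.
The lowest note is G, the seventh of the chord, so this is third inversion (figured bass 4/2).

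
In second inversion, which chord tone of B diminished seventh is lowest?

B diminished seventh is B–D–F–Ab. Second inversion places the fifth in the bass: F.

F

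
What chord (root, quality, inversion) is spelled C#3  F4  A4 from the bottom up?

F augmented, second inversion

The distinct note names are C#, F, A. Stacked in thirds they read F–A–C#, which is an augmented triad on F.
The lowest note is C#, the fifth of the chord, so this is second inversion (figured bass 6/4).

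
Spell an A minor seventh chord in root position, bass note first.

The chord tones are A–C–E–G. With the root (A) lowest for root position: A, C, E, G.

A, C, E, G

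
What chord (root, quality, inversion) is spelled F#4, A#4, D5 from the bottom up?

Reducing to letter names: F#, A#, D. These stack in thirds as D–F#–A# — a D augmented triad.
The lowest note is F#, the third of the chord, so this is first inversion (figured bass 6).

D augmented, first inversion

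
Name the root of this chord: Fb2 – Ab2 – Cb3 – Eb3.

Fb

Reordering Fb, Ab, Cb, Eb into stacked thirds gives Fb–Ab–Cb–Eb; the bottom of that stack, Fb, is the root.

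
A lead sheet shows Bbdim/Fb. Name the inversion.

second inversion

Bbdim/Fb means Bb diminished with Fb in the bass. Fb is the fifth of Bb diminished (Bb–Db–Fb), so this is second inversion.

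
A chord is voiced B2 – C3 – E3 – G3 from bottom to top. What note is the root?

Reordering B, C, E, G into stacked thirds gives C–E–G–B; the bottom of that stack, C, is the root.

C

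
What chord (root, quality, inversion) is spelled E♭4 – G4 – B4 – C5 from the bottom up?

Reducing to letter names: Eb, G, B, C. These stack in thirds as C–Eb–G–B — a C minor-major seventh chord.
The lowest note is Eb, the third of the chord, so this is first inversion (figured bass 6/5).

C minor-major seventh, first inversion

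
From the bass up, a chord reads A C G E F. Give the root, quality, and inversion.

The distinct note names are A, C, G, E, F. Stacked in thirds they read F–A–C–E–G, which is a major ninth chord on F.
A is the third of F major ninth; third in the bass means first inversion.

F major ninth, first inversion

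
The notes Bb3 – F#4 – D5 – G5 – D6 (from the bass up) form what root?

Reordering Bb, F#, D, G into stacked thirds gives G–Bb–D–F#; the bottom of that stack, G, is the root.

G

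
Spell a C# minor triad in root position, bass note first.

C#, E, G#

Spelling C# minor: C#–E–G#. In root position the root is bass, giving C#, E, G# from the bottom.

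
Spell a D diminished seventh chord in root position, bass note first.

D, F, Ab, Cb

D diminished seventh is D–F–Ab–Cb. Root position puts the root (D) in the bass, with the remaining tones above: D, F, Ab, Cb.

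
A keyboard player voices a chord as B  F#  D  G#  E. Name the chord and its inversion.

E dominant ninth, second inversion

The pitch classes B, F#, D, G#, E arrange in thirds as E–G#–B–D–F#: an E dominant ninth chord.
With the fifth (B) in the bass, the chord is in second inversion.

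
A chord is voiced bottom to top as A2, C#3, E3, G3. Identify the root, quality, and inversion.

The distinct note names are A, C#, E, G. Stacked in thirds they read A–C#–E–G, which is a dominant seventh chord on A.
The lowest note is A, the root of the chord, so this is root position (figured bass 7).

A dominant seventh, root position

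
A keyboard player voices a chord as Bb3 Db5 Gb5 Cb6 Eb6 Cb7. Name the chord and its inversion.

Cb major ninth, third inversion

The pitch classes Bb, Db, Gb, Cb, Eb arrange in thirds as Cb–Eb–Gb–Bb–Db: a Cb major ninth chord.
Bb is the seventh of Cb major ninth; seventh in the bass means third inversion.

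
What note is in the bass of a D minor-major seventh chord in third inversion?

C#

The seventh of D minor-major seventh (D–F–A–C#) is C#; that is the bass in third inversion.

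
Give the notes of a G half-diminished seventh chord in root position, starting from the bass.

Spelling G half-diminished seventh: G–Bb–Db–F. In root position the root is bass, giving G, Bb, Db, F from the bottom.

G, Bb, Db, F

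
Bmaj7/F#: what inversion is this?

Bmaj7/F# means B major seventh with F# in the bass. F# is the fifth of B major seventh (B–D#–F#–A#), so this is second inversion.

second inversion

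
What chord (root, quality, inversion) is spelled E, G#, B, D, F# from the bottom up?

The pitch classes E, G#, B, D, F# arrange in thirds as E–G#–B–D–F#: an E dominant ninth chord.
With the root (E) in the bass, the chord is in root position.

E dominant ninth, root position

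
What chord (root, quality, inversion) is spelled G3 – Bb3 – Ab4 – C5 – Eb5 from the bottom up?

The pitch classes G, Bb, Ab, C, Eb arrange in thirds as Ab–C–Eb–G–Bb: an Ab major ninth chord.
G is the seventh of Ab major ninth; seventh in the bass means third inversion.

Ab major ninth, third inversion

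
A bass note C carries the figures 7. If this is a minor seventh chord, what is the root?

C

The figures 7 mean the root of the chord is in the bass. If C is the root of a minor seventh chord, the root is C (chord tones C–Eb–G–Bb).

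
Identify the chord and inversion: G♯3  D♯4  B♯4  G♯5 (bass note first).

G# major, root position

Reducing to letter names: G#, D#, B#. These stack in thirds as G#–B#–D# — a G# major triad.
With the root (G#) in the bass, the chord is in root position (figured bass 5/3).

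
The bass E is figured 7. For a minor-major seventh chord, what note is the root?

E

The figures 7 mean the root of the chord is in the bass. If E is the root of a minor-major seventh chord, the root is E (chord tones E–G–B–D#).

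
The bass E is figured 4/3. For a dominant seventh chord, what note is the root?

The figures 4/3 mean the fifth of the chord is in the bass. If E is the fifth of a dominant seventh chord, the root is A (chord tones A–C#–E–G).

A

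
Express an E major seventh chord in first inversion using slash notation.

Emaj7/G#

First inversion of E major seventh has the third (G#) in the bass. As a slash chord: Emaj7/G#.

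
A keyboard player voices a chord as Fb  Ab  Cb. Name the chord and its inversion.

Fb major, root position

The distinct note names are Fb, Ab, Cb. Stacked in thirds they read Fb–Ab–Cb, which is a major triad on Fb.
The lowest note is Fb, the root of the chord, so this is root position (figured bass 5/3).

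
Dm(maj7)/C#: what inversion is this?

Dm(maj7)/C# means D minor-major seventh with C# in the bass. C# is the seventh of D minor-major seventh (D–F–A–C#), so this is third inversion.

third inversion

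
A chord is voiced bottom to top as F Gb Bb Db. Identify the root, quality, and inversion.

Gb major seventh, third inversion

The distinct note names are F, Gb, Bb, Db. Stacked in thirds they read Gb–Bb–Db–F, which is a major seventh chord on Gb.
The lowest note is F, the seventh of the chord, so this is third inversion (figured bass 4/2).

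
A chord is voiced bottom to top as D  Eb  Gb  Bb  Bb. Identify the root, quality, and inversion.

Eb minor-major seventh, third inversion

The pitch classes D, Eb, Gb, Bb arrange in thirds as Eb–Gb–Bb–D: an Eb minor-major seventh chord.
The lowest note is D, the seventh of the chord, so this is third inversion (figured bass 4/2).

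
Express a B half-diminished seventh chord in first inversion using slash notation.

First inversion of B half-diminished seventh has the third (D) in the bass. As a slash chord: Bø7/D.

Bø7/D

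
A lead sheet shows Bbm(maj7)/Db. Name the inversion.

Bbm(maj7)/Db means Bb minor-major seventh with Db in the bass. Db is the third of Bb minor-major seventh (Bb–Db–F–A), so this is first inversion.

first inversion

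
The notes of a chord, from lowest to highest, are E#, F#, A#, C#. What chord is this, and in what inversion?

F# major seventh, third inversion

Reducing to letter names: E#, F#, A#, C#. These stack in thirds as F#–A#–C#–E# — an F# major seventh chord.
The lowest note is E#, the seventh of the chord, so this is third inversion (figured bass 4/2).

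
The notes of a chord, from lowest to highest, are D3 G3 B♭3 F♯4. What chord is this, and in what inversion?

Reducing to letter names: D, G, Bb, F#. These stack in thirds as G–Bb–D–F# — a G minor-major seventh chord.
With the fifth (D) in the bass, the chord is in second inversion (figured bass 4/3).

G minor-major seventh, second inversion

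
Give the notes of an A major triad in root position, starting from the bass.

A major is A–C#–E. Root position puts the root (A) in the bass, with the remaining tones above: A, C#, E.

A, C#, E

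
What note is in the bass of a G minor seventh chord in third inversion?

In third inversion the seventh is lowest. For G minor seventh (G–Bb–D–F) that is F.

F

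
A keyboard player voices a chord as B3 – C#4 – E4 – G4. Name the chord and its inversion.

C# half-diminished seventh, third inversion

Reducing to letter names: B, C#, E, G. These stack in thirds as C#–E–G–B — a C# half-diminished seventh chord.
With the seventh (B) in the bass, the chord is in third inversion (figured bass 4/2).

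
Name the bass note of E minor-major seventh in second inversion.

E minor-major seventh is E–G–B–D#. Second inversion places the fifth in the bass: B.

B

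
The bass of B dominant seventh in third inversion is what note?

A

The seventh of B dominant seventh (B–D#–F#–A) is A; that is the bass in third inversion.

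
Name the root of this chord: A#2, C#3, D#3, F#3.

D#

The distinct letter names are A#, C#, D#, F#. Arranged as a stack of thirds they read D#–F#–A#–C#, so D# is the root (a D# minor seventh chord).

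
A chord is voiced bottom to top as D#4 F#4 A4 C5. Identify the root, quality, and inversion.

D# diminished seventh, root position

The pitch classes D#, F#, A, C arrange in thirds as D#–F#–A–C: a D# diminished seventh chord.
The lowest note is D#, the root of the chord, so this is root position (figured bass 7).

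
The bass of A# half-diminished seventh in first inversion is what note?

A# half-diminished seventh is A#–C#–E–G#. First inversion places the third in the bass: C#.

C#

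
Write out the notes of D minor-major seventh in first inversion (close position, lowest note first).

F, A, C#, D

The chord tones are D–F–A–C#. With the third (F) lowest for first inversion: F, A, C#, D.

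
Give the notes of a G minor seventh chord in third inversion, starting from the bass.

Spelling G minor seventh: G–Bb–D–F. In third inversion the seventh is bass, giving F, G, Bb, D from the bottom.

F, G, Bb, D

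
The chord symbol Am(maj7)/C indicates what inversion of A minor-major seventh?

first inversion

Am(maj7)/C means A minor-major seventh with C in the bass. C is the third of A minor-major seventh (A–C–E–G#), so this is first inversion.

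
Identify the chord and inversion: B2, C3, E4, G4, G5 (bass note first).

C major seventh, third inversion

Reducing to letter names: B, C, E, G. These stack in thirds as C–E–G–B — a C major seventh chord.
The lowest note is B, the seventh of the chord, so this is third inversion (figured bass 4/2).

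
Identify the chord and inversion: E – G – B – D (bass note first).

The pitch classes E, G, B, D arrange in thirds as E–G–B–D: an E minor seventh chord.
E is the root of E minor seventh; root in the bass means root position (figured bass 7).

E minor seventh, root position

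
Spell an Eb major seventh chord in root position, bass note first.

Spelling Eb major seventh: Eb–G–Bb–D. In root position the root is bass, giving Eb, G, Bb, D from the bottom.

Eb, G, Bb, D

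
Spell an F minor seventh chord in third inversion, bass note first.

Eb, F, Ab, C

Spelling F minor seventh: F–Ab–C–Eb. In third inversion the seventh is bass, giving Eb, F, Ab, C from the bottom.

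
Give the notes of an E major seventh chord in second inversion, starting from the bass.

B, D#, E, G#

E major seventh is E–G#–B–D#. Second inversion puts the fifth (B) in the bass, with the remaining tones above: B, D#, E, G#.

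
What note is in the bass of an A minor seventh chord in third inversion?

In third inversion the seventh is lowest. For A minor seventh (A–C–E–G) that is G.

G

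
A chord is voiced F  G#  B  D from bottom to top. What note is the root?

G#

F, G#, B, D are the tones of a G# diminished seventh chord (G#–B–D–F), making G# the root.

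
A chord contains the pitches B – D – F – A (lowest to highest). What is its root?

B

Reordering B, D, F, A into stacked thirds gives B–D–F–A; the bottom of that stack, B, is the root.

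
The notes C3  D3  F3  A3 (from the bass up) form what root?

The distinct letter names are C, D, F, A. Arranged as a stack of thirds they read D–F–A–C, so D is the root (a D minor seventh chord).

D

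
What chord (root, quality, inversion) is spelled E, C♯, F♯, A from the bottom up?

The pitch classes E, C#, F#, A arrange in thirds as F#–A–C#–E: an F# minor seventh chord.
The lowest note is E, the seventh of the chord, so this is third inversion (figured bass 4/2).

F# minor seventh, third inversion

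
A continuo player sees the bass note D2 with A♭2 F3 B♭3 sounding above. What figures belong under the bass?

6/5

The notes D, Ab, F, Bb stack in thirds as Bb–D–F–Ab — a Bb dominant seventh chord. The bass D is the third, so this is first inversion: figured 6/5.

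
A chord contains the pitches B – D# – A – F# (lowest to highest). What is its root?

B

B, D#, A, F# are the tones of a B dominant seventh chord (B–D#–F#–A), making B the root.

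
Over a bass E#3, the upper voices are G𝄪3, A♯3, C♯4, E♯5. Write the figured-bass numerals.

The notes E#, G##, A#, C# stack in thirds as A#–C#–E#–G## — an A# minor-major seventh chord. The bass E# is the fifth, so this is second inversion: figured 4/3.

4/3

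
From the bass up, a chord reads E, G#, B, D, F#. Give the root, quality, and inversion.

E dominant ninth, root position

The pitch classes E, G#, B, D, F# arrange in thirds as E–G#–B–D–F#: an E dominant ninth chord.
With the root (E) in the bass, the chord is in root position.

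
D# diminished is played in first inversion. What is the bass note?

F#

D# diminished is D#–F#–A. First inversion places the third in the bass: F#.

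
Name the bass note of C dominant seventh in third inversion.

In third inversion the seventh is lowest. For C dominant seventh (C–E–G–Bb) that is Bb.

Bb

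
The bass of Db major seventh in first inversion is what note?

F

Db major seventh is Db–F–Ab–C. First inversion places the third in the bass: F.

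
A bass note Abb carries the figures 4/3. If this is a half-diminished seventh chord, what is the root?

Db

The figures 4/3 mean the fifth of the chord is in the bass. If Abb is the fifth of a half-diminished seventh chord, the root is Db (chord tones Db–Fb–Abb–Cb).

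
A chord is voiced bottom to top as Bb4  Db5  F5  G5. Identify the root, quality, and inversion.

G half-diminished seventh, first inversion

The pitch classes Bb, Db, F, G arrange in thirds as G–Bb–Db–F: a G half-diminished seventh chord.
With the third (Bb) in the bass, the chord is in first inversion (figured bass 6/5).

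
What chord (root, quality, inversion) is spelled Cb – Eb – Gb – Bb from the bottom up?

Reducing to letter names: Cb, Eb, Gb, Bb. These stack in thirds as Cb–Eb–Gb–Bb — a Cb major seventh chord.
Cb is the root of Cb major seventh; root in the bass means root position (figured bass 7).

Cb major seventh, root position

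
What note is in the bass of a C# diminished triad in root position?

In root position the root is lowest. For C# diminished (C#–E–G) that is C#.

C#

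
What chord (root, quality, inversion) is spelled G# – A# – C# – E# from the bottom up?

A# minor seventh, third inversion

The pitch classes G#, A#, C#, E# arrange in thirds as A#–C#–E#–G#: an A# minor seventh chord.
With the seventh (G#) in the bass, the chord is in third inversion (figured bass 4/2).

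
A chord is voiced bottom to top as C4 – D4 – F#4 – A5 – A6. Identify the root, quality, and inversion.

The pitch classes C, D, F#, A arrange in thirds as D–F#–A–C: a D dominant seventh chord.
C is the seventh of D dominant seventh; seventh in the bass means third inversion (figured bass 4/2).

D dominant seventh, third inversion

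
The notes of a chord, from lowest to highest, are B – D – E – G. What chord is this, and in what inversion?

E minor seventh, second inversion

The distinct note names are B, D, E, G. Stacked in thirds they read E–G–B–D, which is a minor seventh chord on E.
B is the fifth of E minor seventh; fifth in the bass means second inversion (figured bass 4/3).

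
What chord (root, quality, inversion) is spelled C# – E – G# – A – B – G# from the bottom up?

Reducing to letter names: C#, E, G#, A, B. These stack in thirds as A–C#–E–G#–B — an A major ninth chord.
C# is the third of A major ninth; third in the bass means first inversion.

A major ninth, first inversion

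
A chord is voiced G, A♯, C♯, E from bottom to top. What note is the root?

The distinct letter names are G, A#, C#, E. Arranged as a stack of thirds they read A#–C#–E–G, so A# is the root (an A# diminished seventh chord).

A#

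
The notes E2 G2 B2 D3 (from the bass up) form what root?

E, G, B, D are the tones of an E minor seventh chord (E–G–B–D), making E the root.

E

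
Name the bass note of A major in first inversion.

C#

In first inversion the third is lowest. For A major (A–C#–E) that is C#.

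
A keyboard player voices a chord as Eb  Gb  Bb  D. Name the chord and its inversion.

The pitch classes Eb, Gb, Bb, D arrange in thirds as Eb–Gb–Bb–D: an Eb minor-major seventh chord.
Eb is the root of Eb minor-major seventh; root in the bass means root position (figured bass 7).

Eb minor-major seventh, root position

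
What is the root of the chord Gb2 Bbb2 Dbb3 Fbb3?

Gb

Reordering Gb, Bbb, Dbb, Fbb into stacked thirds gives Gb–Bbb–Dbb–Fbb; the bottom of that stack, Gb, is the root.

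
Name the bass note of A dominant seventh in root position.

A dominant seventh is A–C#–E–G. Root position places the root in the bass: A.

A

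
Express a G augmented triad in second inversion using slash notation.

Gaug/D#

Second inversion of G augmented has the fifth (D#) in the bass. As a slash chord: Gaug/D#.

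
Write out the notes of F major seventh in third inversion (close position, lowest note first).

E, F, A, C

Spelling F major seventh: F–A–C–E. In third inversion the seventh is bass, giving E, F, A, C from the bottom.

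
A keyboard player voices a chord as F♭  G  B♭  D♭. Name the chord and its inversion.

The pitch classes Fb, G, Bb, Db arrange in thirds as G–Bb–Db–Fb: a G diminished seventh chord.
With the seventh (Fb) in the bass, the chord is in third inversion (figured bass 4/2).

G diminished seventh, third inversion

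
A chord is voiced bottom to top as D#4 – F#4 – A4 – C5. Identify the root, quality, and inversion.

Reducing to letter names: D#, F#, A, C. These stack in thirds as D#–F#–A–C — a D# diminished seventh chord.
With the root (D#) in the bass, the chord is in root position (figured bass 7).

D# diminished seventh, root position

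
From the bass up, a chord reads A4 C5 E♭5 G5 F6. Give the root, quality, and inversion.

The distinct note names are A, C, Eb, G, F. Stacked in thirds they read F–A–C–Eb–G, which is a dominant ninth chord on F.
With the third (A) in the bass, the chord is in first inversion.

F dominant ninth, first inversion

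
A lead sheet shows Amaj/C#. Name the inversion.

Amaj/C# means A major with C# in the bass. C# is the third of A major (A–C#–E), so this is first inversion.

first inversion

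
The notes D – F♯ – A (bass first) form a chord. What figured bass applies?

The notes D, F#, A stack in thirds as D–F#–A — a D major triad. The bass D is the root, so this is root position: figured 5/3.

5/3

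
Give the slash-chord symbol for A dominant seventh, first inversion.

A7/C#

First inversion of A dominant seventh has the third (C#) in the bass. As a slash chord: A7/C#.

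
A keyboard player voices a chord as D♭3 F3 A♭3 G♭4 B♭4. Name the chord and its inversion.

Reducing to letter names: Db, F, Ab, Gb, Bb. These stack in thirds as Gb–Bb–Db–F–Ab — a Gb major ninth chord.
With the fifth (Db) in the bass, the chord is in second inversion.

Gb major ninth, second inversion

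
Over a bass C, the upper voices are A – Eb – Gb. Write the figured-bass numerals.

6/5

The notes C, A, Eb, Gb stack in thirds as A–C–Eb–Gb — an A diminished seventh chord. The bass C is the third, so this is first inversion: figured 6/5.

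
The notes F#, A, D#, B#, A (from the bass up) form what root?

Reordering F#, A, D#, B# into stacked thirds gives B#–D#–F#–A; the bottom of that stack, B#, is the root.

B#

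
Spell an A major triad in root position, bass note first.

A major is A–C#–E. Root position puts the root (A) in the bass, with the remaining tones above: A, C#, E.

A, C#, E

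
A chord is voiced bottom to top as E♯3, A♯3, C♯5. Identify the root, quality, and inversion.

A# minor, second inversion

The pitch classes E#, A#, C# arrange in thirds as A#–C#–E#: an A# minor triad.
With the fifth (E#) in the bass, the chord is in second inversion (figured bass 6/4).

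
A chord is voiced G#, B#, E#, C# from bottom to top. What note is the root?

The distinct letter names are G#, B#, E#, C#. Arranged as a stack of thirds they read C#–E#–G#–B#, so C# is the root (a C# major seventh chord).

C#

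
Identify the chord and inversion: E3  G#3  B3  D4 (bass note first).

E dominant seventh, root position

The distinct note names are E, G#, B, D. Stacked in thirds they read E–G#–B–D, which is a dominant seventh chord on E.
With the root (E) in the bass, the chord is in root position (figured bass 7).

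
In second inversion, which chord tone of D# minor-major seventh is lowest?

D# minor-major seventh is D#–F#–A#–C##. Second inversion places the fifth in the bass: A#.

A#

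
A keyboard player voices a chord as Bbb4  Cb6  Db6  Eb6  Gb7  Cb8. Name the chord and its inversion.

The distinct note names are Bbb, Cb, Db, Eb, Gb. Stacked in thirds they read Cb–Eb–Gb–Bbb–Db, which is a dominant ninth chord on Cb.
Bbb is the seventh of Cb dominant ninth; seventh in the bass means third inversion.

Cb dominant ninth, third inversion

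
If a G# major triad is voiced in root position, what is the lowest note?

G#

The root of G# major (G#–B#–D#) is G#; that is the bass in root position.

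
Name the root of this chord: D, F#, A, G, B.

The distinct letter names are D, F#, A, G, B. Arranged as a stack of thirds they read G–B–D–F#–A, so G is the root (a G major ninth chord).

G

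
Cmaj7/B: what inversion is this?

Cmaj7/B means C major seventh with B in the bass. B is the seventh of C major seventh (C–E–G–B), so this is third inversion.

third inversion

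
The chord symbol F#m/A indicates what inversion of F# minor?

first inversion

F#m/A means F# minor with A in the bass. A is the third of F# minor (F#–A–C#), so this is first inversion.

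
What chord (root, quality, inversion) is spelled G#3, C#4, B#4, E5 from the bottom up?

C# minor-major seventh, second inversion

The pitch classes G#, C#, B#, E arrange in thirds as C#–E–G#–B#: a C# minor-major seventh chord.
G# is the fifth of C# minor-major seventh; fifth in the bass means second inversion (figured bass 4/3).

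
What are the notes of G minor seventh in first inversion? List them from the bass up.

Bb, D, F, G

Spelling G minor seventh: G–Bb–D–F. In first inversion the third is bass, giving Bb, D, F, G from the bottom.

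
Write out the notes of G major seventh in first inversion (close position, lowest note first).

B, D, F#, G

Spelling G major seventh: G–B–D–F#. In first inversion the third is bass, giving B, D, F#, G from the bottom.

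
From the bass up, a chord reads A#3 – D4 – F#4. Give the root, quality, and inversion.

D augmented, second inversion

The pitch classes A#, D, F# arrange in thirds as D–F#–A#: a D augmented triad.
The lowest note is A#, the fifth of the chord, so this is second inversion (figured bass 6/4).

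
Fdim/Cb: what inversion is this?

second inversion

Fdim/Cb means F diminished with Cb in the bass. Cb is the fifth of F diminished (F–Ab–Cb), so this is second inversion.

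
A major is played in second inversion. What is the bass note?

E

In second inversion the fifth is lowest. For A major (A–C#–E) that is E.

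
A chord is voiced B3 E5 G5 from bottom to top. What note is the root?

Reordering B, E, G into stacked thirds gives E–G–B; the bottom of that stack, E, is the root.

E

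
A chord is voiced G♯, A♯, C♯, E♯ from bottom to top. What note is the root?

A#

Reordering G#, A#, C#, E# into stacked thirds gives A#–C#–E#–G#; the bottom of that stack, A#, is the root.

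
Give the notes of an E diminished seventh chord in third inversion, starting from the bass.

The chord tones are E–G–Bb–Db. With the seventh (Db) lowest for third inversion: Db, E, G, Bb.

Db, E, G, Bb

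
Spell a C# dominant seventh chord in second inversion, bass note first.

Spelling C# dominant seventh: C#–E#–G#–B. In second inversion the fifth is bass, giving G#, B, C#, E# from the bottom.

G#, B, C#, E#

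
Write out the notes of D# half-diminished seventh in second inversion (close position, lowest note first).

A, C#, D#, F#

Spelling D# half-diminished seventh: D#–F#–A–C#. In second inversion the fifth is bass, giving A, C#, D#, F# from the bottom.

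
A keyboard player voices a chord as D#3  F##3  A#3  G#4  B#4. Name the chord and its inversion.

Reducing to letter names: D#, F##, A#, G#, B#. These stack in thirds as G#–B#–D#–F##–A# — a G# major ninth chord.
The lowest note is D#, the fifth of the chord, so this is second inversion.

G# major ninth, second inversion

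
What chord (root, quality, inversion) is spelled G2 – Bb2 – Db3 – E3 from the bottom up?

The pitch classes G, Bb, Db, E arrange in thirds as E–G–Bb–Db: an E diminished seventh chord.
The lowest note is G, the third of the chord, so this is first inversion (figured bass 6/5).

E diminished seventh, first inversion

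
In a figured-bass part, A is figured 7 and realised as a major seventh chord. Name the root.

A

The figures 7 mean the root of the chord is in the bass. If A is the root of a major seventh chord, the root is A (chord tones A–C#–E–G#).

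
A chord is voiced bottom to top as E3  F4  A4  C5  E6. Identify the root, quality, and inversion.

Reducing to letter names: E, F, A, C. These stack in thirds as F–A–C–E — an F major seventh chord.
E is the seventh of F major seventh; seventh in the bass means third inversion (figured bass 4/2).

F major seventh, third inversion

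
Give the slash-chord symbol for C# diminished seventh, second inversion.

C#dim7/G

Second inversion of C# diminished seventh has the fifth (G) in the bass. As a slash chord: C#dim7/G.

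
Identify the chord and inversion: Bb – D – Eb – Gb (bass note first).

Eb minor-major seventh, second inversion

Reducing to letter names: Bb, D, Eb, Gb. These stack in thirds as Eb–Gb–Bb–D — an Eb minor-major seventh chord.
Bb is the fifth of Eb minor-major seventh; fifth in the bass means second inversion (figured bass 4/3).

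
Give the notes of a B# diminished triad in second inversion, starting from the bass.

B# diminished is B#–D#–F#. Second inversion puts the fifth (F#) in the bass, with the remaining tones above: F#, B#, D#.

F#, B#, D#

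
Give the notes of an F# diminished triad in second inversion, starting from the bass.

Spelling F# diminished: F#–A–C. In second inversion the fifth is bass, giving C, F#, A from the bottom.

C, F#, A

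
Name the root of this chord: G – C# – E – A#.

A#

Reordering G, C#, E, A# into stacked thirds gives A#–C#–E–G; the bottom of that stack, A#, is the root.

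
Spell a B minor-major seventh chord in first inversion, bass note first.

D, F#, A#, B

B minor-major seventh is B–D–F#–A#. First inversion puts the third (D) in the bass, with the remaining tones above: D, F#, A#, B.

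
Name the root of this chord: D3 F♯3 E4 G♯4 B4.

E

D, F#, E, G#, B are the tones of an E dominant ninth chord (E–G#–B–D–F#), making E the root.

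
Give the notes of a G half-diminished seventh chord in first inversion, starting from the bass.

Spelling G half-diminished seventh: G–Bb–Db–F. In first inversion the third is bass, giving Bb, Db, F, G from the bottom.

Bb, Db, F, G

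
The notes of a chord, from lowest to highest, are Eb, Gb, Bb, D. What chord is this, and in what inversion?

The distinct note names are Eb, Gb, Bb, D. Stacked in thirds they read Eb–Gb–Bb–D, which is a minor-major seventh chord on Eb.
The lowest note is Eb, the root of the chord, so this is root position (figured bass 7).

Eb minor-major seventh, root position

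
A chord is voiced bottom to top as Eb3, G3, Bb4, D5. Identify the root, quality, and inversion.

Eb major seventh, root position

The pitch classes Eb, G, Bb, D arrange in thirds as Eb–G–Bb–D: an Eb major seventh chord.
Eb is the root of Eb major seventh; root in the bass means root position (figured bass 7).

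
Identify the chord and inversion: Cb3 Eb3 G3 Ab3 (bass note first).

Reducing to letter names: Cb, Eb, G, Ab. These stack in thirds as Ab–Cb–Eb–G — an Ab minor-major seventh chord.
Cb is the third of Ab minor-major seventh; third in the bass means first inversion (figured bass 6/5).

Ab minor-major seventh, first inversion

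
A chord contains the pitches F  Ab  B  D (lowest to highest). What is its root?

F, Ab, B, D are the tones of a B diminished seventh chord (B–D–F–Ab), making B the root.

B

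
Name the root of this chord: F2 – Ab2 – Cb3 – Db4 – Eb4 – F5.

Reordering F, Ab, Cb, Db, Eb into stacked thirds gives Db–F–Ab–Cb–Eb; the bottom of that stack, Db, is the root.

Db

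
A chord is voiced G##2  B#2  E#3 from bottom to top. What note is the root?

Reordering G##, B#, E# into stacked thirds gives E#–G##–B#; the bottom of that stack, E#, is the root.

E#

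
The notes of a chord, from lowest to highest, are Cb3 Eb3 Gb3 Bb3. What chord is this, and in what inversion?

Reducing to letter names: Cb, Eb, Gb, Bb. These stack in thirds as Cb–Eb–Gb–Bb — a Cb major seventh chord.
With the root (Cb) in the bass, the chord is in root position (figured bass 7).

Cb major seventh, root position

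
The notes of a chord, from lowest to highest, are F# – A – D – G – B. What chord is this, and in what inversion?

The pitch classes F#, A, D, G, B arrange in thirds as G–B–D–F#–A: a G major ninth chord.
With the seventh (F#) in the bass, the chord is in third inversion.

G major ninth, third inversion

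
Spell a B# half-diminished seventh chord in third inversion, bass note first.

B# half-diminished seventh is B#–D#–F#–A#. Third inversion puts the seventh (A#) in the bass, with the remaining tones above: A#, B#, D#, F#.

A#, B#, D#, F#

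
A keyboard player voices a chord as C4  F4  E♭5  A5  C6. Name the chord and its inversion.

F dominant seventh, second inversion

Reducing to letter names: C, F, Eb, A. These stack in thirds as F–A–C–Eb — an F dominant seventh chord.
The lowest note is C, the fifth of the chord, so this is second inversion (figured bass 4/3).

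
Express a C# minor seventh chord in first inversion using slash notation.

First inversion of C# minor seventh has the third (E) in the bass. As a slash chord: C#m7/E.

C#m7/E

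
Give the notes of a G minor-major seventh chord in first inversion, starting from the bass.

Spelling G minor-major seventh: G–Bb–D–F#. In first inversion the third is bass, giving Bb, D, F#, G from the bottom.

Bb, D, F#, G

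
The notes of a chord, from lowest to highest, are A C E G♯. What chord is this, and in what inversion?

The pitch classes A, C, E, G# arrange in thirds as A–C–E–G#: an A minor-major seventh chord.
The lowest note is A, the root of the chord, so this is root position (figured bass 7).

A minor-major seventh, root position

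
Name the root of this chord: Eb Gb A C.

The distinct letter names are Eb, Gb, A, C. Arranged as a stack of thirds they read A–C–Eb–Gb, so A is the root (an A diminished seventh chord).

A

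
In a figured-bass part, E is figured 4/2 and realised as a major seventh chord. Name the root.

F

The figures 4/2 mean the seventh of the chord is in the bass. If E is the seventh of a major seventh chord, the root is F (chord tones F–A–C–E).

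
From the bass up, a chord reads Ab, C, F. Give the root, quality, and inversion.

The pitch classes Ab, C, F arrange in thirds as F–Ab–C: an F minor triad.
The lowest note is Ab, the third of the chord, so this is first inversion (figured bass 6).

F minor, first inversion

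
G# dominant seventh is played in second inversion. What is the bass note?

G# dominant seventh is G#–B#–D#–F#. Second inversion places the fifth in the bass: D#.

D#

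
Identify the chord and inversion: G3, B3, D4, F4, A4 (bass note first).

The distinct note names are G, B, D, F, A. Stacked in thirds they read G–B–D–F–A, which is a dominant ninth chord on G.
With the root (G) in the bass, the chord is in root position.

G dominant ninth, root position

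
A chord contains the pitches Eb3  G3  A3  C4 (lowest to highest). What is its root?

Reordering Eb, G, A, C into stacked thirds gives A–C–Eb–G; the bottom of that stack, A, is the root.

A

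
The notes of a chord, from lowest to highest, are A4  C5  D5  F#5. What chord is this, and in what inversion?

The distinct note names are A, C, D, F#. Stacked in thirds they read D–F#–A–C, which is a dominant seventh chord on D.
With the fifth (A) in the bass, the chord is in second inversion (figured bass 4/3).

D dominant seventh, second inversion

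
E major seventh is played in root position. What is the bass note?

In root position the root is lowest. For E major seventh (E–G#–B–D#) that is E.

E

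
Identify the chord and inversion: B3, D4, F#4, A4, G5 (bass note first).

The pitch classes B, D, F#, A, G arrange in thirds as G–B–D–F#–A: a G major ninth chord.
The lowest note is B, the third of the chord, so this is first inversion.

G major ninth, first inversion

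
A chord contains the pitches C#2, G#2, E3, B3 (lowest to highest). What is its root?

C#, G#, E, B are the tones of a C# minor seventh chord (C#–E–G#–B), making C# the root.

C#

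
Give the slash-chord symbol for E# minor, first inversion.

First inversion of E# minor has the third (G#) in the bass. As a slash chord: E#m/G#.

E#m/G#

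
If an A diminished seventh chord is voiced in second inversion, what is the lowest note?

A diminished seventh is A–C–Eb–Gb. Second inversion places the fifth in the bass: Eb.

Eb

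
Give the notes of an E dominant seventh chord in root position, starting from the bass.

E, G#, B, D

The chord tones are E–G#–B–D. With the root (E) lowest for root position: E, G#, B, D.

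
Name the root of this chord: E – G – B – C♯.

The distinct letter names are E, G, B, C#. Arranged as a stack of thirds they read C#–E–G–B, so C# is the root (a C# half-diminished seventh chord).

C#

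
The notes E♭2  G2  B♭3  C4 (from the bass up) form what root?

C

Reordering Eb, G, Bb, C into stacked thirds gives C–Eb–G–Bb; the bottom of that stack, C, is the root.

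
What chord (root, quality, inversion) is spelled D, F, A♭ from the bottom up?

The distinct note names are D, F, Ab. Stacked in thirds they read D–F–Ab, which is a diminished triad on D.
D is the root of D diminished; root in the bass means root position (figured bass 5/3).

D diminished, root position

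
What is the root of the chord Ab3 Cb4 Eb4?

The distinct letter names are Ab, Cb, Eb. Arranged as a stack of thirds they read Ab–Cb–Eb, so Ab is the root (an Ab minor triad).

Ab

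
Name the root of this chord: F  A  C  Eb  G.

F

F, A, C, Eb, G are the tones of an F dominant ninth chord (F–A–C–Eb–G), making F the root.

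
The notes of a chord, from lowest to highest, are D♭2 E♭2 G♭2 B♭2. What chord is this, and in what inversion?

Reducing to letter names: Db, Eb, Gb, Bb. These stack in thirds as Eb–Gb–Bb–Db — an Eb minor seventh chord.
With the seventh (Db) in the bass, the chord is in third inversion (figured bass 4/2).

Eb minor seventh, third inversion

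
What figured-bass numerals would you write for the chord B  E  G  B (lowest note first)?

6/4

The notes B, E, G stack in thirds as E–G–B — an E minor triad. The bass B is the fifth, so this is second inversion: figured 6/4.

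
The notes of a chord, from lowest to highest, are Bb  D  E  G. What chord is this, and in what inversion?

The distinct note names are Bb, D, E, G. Stacked in thirds they read E–G–Bb–D, which is a half-diminished seventh chord on E.
Bb is the fifth of E half-diminished seventh; fifth in the bass means second inversion (figured bass 4/3).

E half-diminished seventh, second inversion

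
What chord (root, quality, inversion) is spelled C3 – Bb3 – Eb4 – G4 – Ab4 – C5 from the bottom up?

The pitch classes C, Bb, Eb, G, Ab arrange in thirds as Ab–C–Eb–G–Bb: an Ab major ninth chord.
With the third (C) in the bass, the chord is in first inversion.

Ab major ninth, first inversion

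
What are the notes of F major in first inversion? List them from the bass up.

A, C, F

F major is F–A–C. First inversion puts the third (A) in the bass, with the remaining tones above: A, C, F.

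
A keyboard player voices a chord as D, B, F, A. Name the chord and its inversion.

B half-diminished seventh, first inversion

The distinct note names are D, B, F, A. Stacked in thirds they read B–D–F–A, which is a half-diminished seventh chord on B.
The lowest note is D, the third of the chord, so this is first inversion (figured bass 6/5).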